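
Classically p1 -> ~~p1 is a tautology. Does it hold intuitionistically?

This is double-negation introduction, which is intuitionistically derivable.
If a world forces p1 then every accessible world forces p1 (persistence), so none forces ~p1; hence ~~p1.

Yes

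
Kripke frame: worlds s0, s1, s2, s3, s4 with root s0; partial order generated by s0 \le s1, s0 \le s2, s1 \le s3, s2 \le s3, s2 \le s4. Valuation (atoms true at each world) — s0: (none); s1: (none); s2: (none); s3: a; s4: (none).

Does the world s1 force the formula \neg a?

No

s1 \nVdash \neg a since s3 is accessible from s1 and s3 \Vdash a.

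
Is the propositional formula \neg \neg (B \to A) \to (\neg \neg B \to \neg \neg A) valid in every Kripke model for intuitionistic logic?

This is the distribution of double negation over implication, which is intuitionistically derivable.
Assume \neg \neg (B \to A) and \neg \neg B; suppose \neg A. Then B \to A would give \neg B (by contraposition), contradicting \neg \neg B; so \neg (B \to A), contradicting \neg \neg (B \to A). Hence \neg \neg A.

Yes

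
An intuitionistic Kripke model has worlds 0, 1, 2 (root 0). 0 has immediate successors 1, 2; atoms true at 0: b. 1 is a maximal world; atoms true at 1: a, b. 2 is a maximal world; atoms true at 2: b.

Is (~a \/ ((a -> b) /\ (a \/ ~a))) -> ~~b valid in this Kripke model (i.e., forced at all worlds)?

Yes

0 ||- (~a \/ ((a -> b) /\ (a \/ ~a))) -> ~~b: every world accessible from 0 that forces ~a \/ ((a -> b) /\ (a \/ ~a)) (namely 1, 2) also forces ~~b.
Since the root 0 forces (~a \/ ((a -> b) /\ (a \/ ~a))) -> ~~b and forcing is persistent (monotone upward), every world forces it.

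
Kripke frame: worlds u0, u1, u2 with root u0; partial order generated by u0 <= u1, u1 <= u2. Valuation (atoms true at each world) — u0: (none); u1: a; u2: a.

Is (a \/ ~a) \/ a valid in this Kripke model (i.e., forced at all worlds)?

Not every world: u0 ||-/- (a \/ ~a) \/ a.
u0 ||-/- (a \/ ~a) \/ a: neither disjunct is forced at u0.
u0 ||-/- a \/ ~a: neither disjunct is forced at u0.

No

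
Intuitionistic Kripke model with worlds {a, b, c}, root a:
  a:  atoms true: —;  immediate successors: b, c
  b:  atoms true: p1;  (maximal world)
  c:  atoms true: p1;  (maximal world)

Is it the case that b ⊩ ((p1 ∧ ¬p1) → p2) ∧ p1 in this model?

Yes

b ⊩ ((p1 ∧ ¬p1) → p2) ∧ p1 since b forces both conjuncts.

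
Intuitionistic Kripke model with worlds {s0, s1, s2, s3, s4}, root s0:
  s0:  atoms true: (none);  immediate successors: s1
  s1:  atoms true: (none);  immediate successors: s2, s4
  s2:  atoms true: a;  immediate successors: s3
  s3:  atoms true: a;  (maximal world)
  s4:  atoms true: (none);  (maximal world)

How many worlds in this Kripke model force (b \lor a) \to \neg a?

1

s0: does not force it — s0 \nVdash (b \lor a) \to \neg a: at the accessible world s2, s2 \Vdash b \lor a but s2 \nVdash \neg a.
s1: does not force it — s1 \nVdash (b \lor a) \to \neg a: at the accessible world s2, s2 \Vdash b \lor a but s2 \nVdash \neg a.
s2: does not force it.
s3: does not force it.
s4: forces it.
Worlds forcing the formula: {s4}.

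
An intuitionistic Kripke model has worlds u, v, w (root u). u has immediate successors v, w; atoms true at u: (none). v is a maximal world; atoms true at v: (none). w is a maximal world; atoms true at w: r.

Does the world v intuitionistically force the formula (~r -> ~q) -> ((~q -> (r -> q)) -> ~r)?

v ||- (~r -> ~q) -> ((~q -> (r -> q)) -> ~r): every world accessible from v that forces ~r -> ~q (namely v) also forces (~q -> (r -> q)) -> ~r.

Yes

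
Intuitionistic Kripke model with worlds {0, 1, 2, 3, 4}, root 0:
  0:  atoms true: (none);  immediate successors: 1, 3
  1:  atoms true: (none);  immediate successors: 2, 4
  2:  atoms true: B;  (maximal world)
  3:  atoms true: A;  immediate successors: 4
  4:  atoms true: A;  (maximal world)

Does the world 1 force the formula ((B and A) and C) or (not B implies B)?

1 does not force ((B and A) and C) or (not B implies B): neither disjunct is forced at 1.
1 does not force (B and A) and C since 1 fails B and A.

No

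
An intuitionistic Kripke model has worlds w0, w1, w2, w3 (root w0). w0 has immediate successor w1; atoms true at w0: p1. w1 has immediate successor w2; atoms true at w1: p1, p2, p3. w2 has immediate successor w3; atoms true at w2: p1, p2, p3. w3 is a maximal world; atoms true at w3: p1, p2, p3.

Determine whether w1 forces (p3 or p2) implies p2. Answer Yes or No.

Yes

w1 forces (p3 or p2) implies p2: every world accessible from w1 that forces p3 or p2 (namely w1, w2, w3) also forces p2.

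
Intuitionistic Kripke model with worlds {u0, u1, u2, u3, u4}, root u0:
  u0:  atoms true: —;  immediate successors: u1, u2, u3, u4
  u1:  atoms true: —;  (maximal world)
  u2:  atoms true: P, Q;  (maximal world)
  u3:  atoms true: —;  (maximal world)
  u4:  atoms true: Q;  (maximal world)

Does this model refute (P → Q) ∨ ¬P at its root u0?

No

u0 ⊩ (P → Q) ∨ ¬P via the disjunct P → Q.
So the root u0 forces (P → Q) ∨ ¬P; the model is not a countermodel.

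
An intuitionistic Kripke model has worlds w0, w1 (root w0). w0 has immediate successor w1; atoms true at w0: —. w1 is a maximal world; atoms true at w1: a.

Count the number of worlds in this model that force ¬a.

w0: does not force it — w0 ⊮ ¬a since w1 is accessible from w0 and w1 ⊩ a.
w1: does not force it — w1 ⊮ ¬a since w1 is accessible from w1 and w1 ⊩ a.
Worlds forcing the formula: { }.

0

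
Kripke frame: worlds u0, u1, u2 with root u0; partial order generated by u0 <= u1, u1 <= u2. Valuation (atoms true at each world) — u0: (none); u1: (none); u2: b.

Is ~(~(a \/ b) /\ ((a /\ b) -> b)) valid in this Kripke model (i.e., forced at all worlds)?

u0 ||- ~(~(a \/ b) /\ ((a /\ b) -> b)): no world accessible from u0 forces ~(a \/ b) /\ ((a /\ b) -> b).
Since the root u0 forces ~(~(a \/ b) /\ ((a /\ b) -> b)) and forcing is persistent (monotone upward), every world forces it.

Yes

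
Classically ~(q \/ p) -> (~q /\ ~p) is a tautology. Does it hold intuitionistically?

Yes

This is a constructively valid De Morgan direction (negated disjunction to conjunction of negations), which is intuitionistically derivable.
From ~(q \/ p): if q held then q \/ p would, contradiction — so ~q; similarly ~p.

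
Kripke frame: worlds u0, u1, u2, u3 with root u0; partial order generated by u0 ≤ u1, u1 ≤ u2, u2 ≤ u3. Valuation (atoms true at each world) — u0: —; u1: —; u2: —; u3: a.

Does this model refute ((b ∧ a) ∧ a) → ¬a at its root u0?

u0 ⊩ ((b ∧ a) ∧ a) → ¬a vacuously: no world accessible from u0 forces the antecedent (b ∧ a) ∧ a.
So the root u0 forces ((b ∧ a) ∧ a) → ¬a; the model is not a countermodel.

No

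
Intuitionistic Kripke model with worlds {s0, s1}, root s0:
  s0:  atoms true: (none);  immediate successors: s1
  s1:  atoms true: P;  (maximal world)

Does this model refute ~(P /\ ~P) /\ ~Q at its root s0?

No

s0 ||- ~(P /\ ~P) /\ ~Q since s0 forces both conjuncts.
So the root s0 forces ~(P /\ ~P) /\ ~Q; the model is not a countermodel.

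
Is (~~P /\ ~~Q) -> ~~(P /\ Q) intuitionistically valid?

Yes

This is the distribution of double negation over conjunction, which is intuitionistically derivable.
Assume ~~P, ~~Q, and ~(P /\ Q). From P we'd get ~Q (since P /\ Q is refuted), contradicting ~~Q; so ~P, contradicting ~~P.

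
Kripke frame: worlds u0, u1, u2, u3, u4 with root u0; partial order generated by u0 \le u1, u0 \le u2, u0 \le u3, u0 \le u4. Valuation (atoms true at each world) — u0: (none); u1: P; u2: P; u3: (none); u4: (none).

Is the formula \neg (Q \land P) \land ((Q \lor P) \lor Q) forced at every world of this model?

Not every world: u0 \nVdash \neg (Q \land P) \land ((Q \lor P) \lor Q).
u0 \nVdash \neg (Q \land P) \land ((Q \lor P) \lor Q) since u0 fails (Q \lor P) \lor Q.

No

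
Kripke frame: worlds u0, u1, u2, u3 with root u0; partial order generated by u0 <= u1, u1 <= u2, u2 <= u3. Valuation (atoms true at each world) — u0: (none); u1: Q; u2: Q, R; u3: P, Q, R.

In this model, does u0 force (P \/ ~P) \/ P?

No

u0 ||-/- (P \/ ~P) \/ P: neither disjunct is forced at u0.
u0 ||-/- P \/ ~P: neither disjunct is forced at u0.
u0 lacks atom P, so u0 ||-/- P.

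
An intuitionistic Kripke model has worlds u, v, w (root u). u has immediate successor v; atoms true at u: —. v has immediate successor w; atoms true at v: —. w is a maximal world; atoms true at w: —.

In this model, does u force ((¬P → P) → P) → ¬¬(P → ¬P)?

Yes

u ⊩ ((¬P → P) → P) → ¬¬(P → ¬P): every world accessible from u that forces (¬P → P) → P (namely u, v, w) also forces ¬¬(P → ¬P).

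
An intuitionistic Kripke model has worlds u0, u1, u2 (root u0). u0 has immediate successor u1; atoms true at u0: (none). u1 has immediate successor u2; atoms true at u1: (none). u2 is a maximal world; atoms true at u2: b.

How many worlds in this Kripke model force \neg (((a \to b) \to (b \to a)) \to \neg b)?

0

u0: does not force it — u0 \nVdash \neg (((a \to b) \to (b \to a)) \to \neg b) since u0 is accessible from u0 and u0 \Vdash ((a \to b) \to (b \to a)) \to \neg b.
u1: does not force it — u1 \nVdash \neg (((a \to b) \to (b \to a)) \to \neg b) since u1 is accessible from u1 and u1 \Vdash ((a \to b) \to (b \to a)) \to \neg b.
u2: does not force it — u2 \nVdash \neg (((a \to b) \to (b \to a)) \to \neg b) since u2 is accessible from u2 and u2 \Vdash ((a \to b) \to (b \to a)) \to \neg b.
Worlds forcing the formula: { }.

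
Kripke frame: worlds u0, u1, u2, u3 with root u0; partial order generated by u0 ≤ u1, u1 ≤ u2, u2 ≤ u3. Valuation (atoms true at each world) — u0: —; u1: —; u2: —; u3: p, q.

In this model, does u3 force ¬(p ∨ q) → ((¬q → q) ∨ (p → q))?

Yes

u3 ⊩ ¬(p ∨ q) → ((¬q → q) ∨ (p → q)) vacuously: no world accessible from u3 forces the antecedent ¬(p ∨ q).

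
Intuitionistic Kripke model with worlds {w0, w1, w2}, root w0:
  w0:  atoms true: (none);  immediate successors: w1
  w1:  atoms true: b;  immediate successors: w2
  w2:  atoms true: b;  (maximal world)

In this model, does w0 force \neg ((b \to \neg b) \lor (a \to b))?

w0 \nVdash \neg ((b \to \neg b) \lor (a \to b)) since w0 is accessible from w0 and w0 \Vdash (b \to \neg b) \lor (a \to b).
w0 \Vdash (b \to \neg b) \lor (a \to b) via the disjunct a \to b.

No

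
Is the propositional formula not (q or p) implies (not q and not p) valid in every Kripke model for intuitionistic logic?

This is a constructively valid De Morgan direction (negated disjunction to conjunction of negations), which is intuitionistically derivable.
From not (q or p): if q held then q or p would, contradiction — so not q; similarly not p.

Yes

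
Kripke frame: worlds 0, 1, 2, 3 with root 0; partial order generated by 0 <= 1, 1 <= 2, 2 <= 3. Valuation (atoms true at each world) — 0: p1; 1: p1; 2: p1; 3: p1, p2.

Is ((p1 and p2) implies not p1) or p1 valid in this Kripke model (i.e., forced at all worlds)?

Yes

0 forces ((p1 and p2) implies not p1) or p1 via the disjunct p1.
Since the root 0 forces ((p1 and p2) implies not p1) or p1 and forcing is persistent (monotone upward), every world forces it.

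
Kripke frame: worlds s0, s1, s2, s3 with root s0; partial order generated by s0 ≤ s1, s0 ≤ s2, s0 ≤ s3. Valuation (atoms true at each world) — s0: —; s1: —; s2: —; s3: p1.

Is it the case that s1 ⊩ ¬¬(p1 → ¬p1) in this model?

s1 ⊩ ¬¬(p1 → ¬p1): no world accessible from s1 forces ¬(p1 → ¬p1).

Yes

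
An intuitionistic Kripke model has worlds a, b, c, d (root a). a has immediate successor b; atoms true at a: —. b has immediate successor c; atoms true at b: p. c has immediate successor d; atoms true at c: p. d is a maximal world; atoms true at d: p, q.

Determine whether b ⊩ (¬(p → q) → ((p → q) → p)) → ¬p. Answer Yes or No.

No

b ⊮ (¬(p → q) → ((p → q) → p)) → ¬p: already at b itself, b ⊩ ¬(p → q) → ((p → q) → p) but b ⊮ ¬p.
b ⊮ ¬p since b is accessible from b and b ⊩ p.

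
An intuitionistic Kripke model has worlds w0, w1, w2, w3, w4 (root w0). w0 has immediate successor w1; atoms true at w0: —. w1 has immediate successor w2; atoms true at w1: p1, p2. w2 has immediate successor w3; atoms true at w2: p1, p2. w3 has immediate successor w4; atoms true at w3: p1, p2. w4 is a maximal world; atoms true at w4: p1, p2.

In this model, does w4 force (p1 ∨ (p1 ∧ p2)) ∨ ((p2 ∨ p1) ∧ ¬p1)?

w4 ⊩ (p1 ∨ (p1 ∧ p2)) ∨ ((p2 ∨ p1) ∧ ¬p1) via the disjunct p1 ∨ (p1 ∧ p2).

Yes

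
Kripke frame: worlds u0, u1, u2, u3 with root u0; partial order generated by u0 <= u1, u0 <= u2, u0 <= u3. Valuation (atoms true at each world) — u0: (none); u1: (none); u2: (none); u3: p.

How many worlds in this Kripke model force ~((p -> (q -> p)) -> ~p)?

1

u0: does not force it — u0 ||-/- ~((p -> (q -> p)) -> ~p) since u1 is accessible from u0 and u1 ||- (p -> (q -> p)) -> ~p.
u1: does not force it — u1 ||-/- ~((p -> (q -> p)) -> ~p) since u1 is accessible from u1 and u1 ||- (p -> (q -> p)) -> ~p.
u2: does not force it.
u3: forces it.
Worlds forcing the formula: {u3}.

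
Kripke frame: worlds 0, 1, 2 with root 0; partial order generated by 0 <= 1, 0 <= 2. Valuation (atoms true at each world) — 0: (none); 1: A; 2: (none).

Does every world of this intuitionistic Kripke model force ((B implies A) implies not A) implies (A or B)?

Not every world: 0 does not force ((B implies A) implies not A) implies (A or B).
0 does not force ((B implies A) implies not A) implies (A or B): at the accessible world 2, 2 forces (B implies A) implies not A but 2 does not force A or B.
2 does not force A or B: neither disjunct is forced at 2.
2 lacks atom A, so 2 does not force A.

No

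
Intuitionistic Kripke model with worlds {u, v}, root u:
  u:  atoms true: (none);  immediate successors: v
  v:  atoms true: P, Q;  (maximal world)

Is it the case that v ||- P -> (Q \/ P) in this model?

v ||- P -> (Q \/ P): every world accessible from v that forces P (namely v) also forces Q \/ P.

Yes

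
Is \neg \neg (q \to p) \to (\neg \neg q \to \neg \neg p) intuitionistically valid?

This is the distribution of double negation over implication, which is intuitionistically derivable.
Assume \neg \neg (q \to p) and \neg \neg q; suppose \neg p. Then q \to p would give \neg q (by contraposition), contradicting \neg \neg q; so \neg (q \to p), contradicting \neg \neg (q \to p). Hence \neg \neg p.

Yes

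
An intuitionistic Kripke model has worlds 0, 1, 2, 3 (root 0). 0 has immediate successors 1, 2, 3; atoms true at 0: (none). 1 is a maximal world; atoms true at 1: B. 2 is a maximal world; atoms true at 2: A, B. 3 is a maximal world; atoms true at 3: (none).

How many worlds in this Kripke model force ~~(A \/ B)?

0: does not force it — 0 ||-/- ~~(A \/ B) since 3 is accessible from 0 and 3 ||- ~(A \/ B).
1: forces it.
2: forces it.
3: does not force it — 3 ||-/- ~~(A \/ B) since 3 is accessible from 3 and 3 ||- ~(A \/ B).
Worlds forcing the formula: {1, 2}.

2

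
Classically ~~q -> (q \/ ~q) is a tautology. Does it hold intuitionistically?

This is a variant of double-negation elimination (deriving excluded middle from double negation), which is not intuitionistically valid.
A Kripke countermodel: worlds u0, u1; order generated by u0 <= u1; atoms true at each world — u0:{}; u1:{q}.
u0 ||-/- ~~q -> (q \/ ~q): already at u0 itself, u0 ||- ~~q but u0 ||-/- q \/ ~q.
u0 ||-/- q \/ ~q: neither disjunct is forced at u0.
u0 lacks atom q, so u0 ||-/- q.
So the root u0 does not force the formula.

No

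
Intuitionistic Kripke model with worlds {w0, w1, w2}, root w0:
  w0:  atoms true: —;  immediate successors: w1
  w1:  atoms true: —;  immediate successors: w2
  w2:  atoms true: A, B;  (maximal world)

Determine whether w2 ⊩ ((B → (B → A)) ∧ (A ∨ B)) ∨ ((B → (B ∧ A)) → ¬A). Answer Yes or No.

Yes

w2 ⊩ ((B → (B → A)) ∧ (A ∨ B)) ∨ ((B → (B ∧ A)) → ¬A) via the disjunct (B → (B → A)) ∧ (A ∨ B).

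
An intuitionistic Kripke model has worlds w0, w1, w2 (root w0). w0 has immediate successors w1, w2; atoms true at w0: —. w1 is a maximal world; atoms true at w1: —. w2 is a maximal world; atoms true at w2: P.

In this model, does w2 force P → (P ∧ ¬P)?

No

w2 ⊮ P → (P ∧ ¬P): already at w2 itself, w2 ⊩ P but w2 ⊮ P ∧ ¬P.
w2 ⊮ P ∧ ¬P since w2 fails ¬P.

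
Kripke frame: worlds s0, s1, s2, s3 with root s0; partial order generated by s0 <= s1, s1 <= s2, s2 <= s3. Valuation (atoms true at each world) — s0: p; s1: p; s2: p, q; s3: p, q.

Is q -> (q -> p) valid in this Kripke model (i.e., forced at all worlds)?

Yes

s0 ||- q -> (q -> p): every world accessible from s0 that forces q (namely s2, s3) also forces q -> p.
Since the root s0 forces q -> (q -> p) and forcing is persistent (monotone upward), every world forces it.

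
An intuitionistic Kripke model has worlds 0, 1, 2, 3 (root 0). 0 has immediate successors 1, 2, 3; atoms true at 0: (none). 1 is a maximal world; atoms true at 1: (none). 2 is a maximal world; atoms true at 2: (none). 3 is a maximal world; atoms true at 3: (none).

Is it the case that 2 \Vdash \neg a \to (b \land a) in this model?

2 \nVdash \neg a \to (b \land a): already at 2 itself, 2 \Vdash \neg a but 2 \nVdash b \land a.
2 \nVdash b \land a since 2 fails b.

No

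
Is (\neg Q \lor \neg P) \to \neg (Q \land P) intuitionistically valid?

Yes

This is a constructively valid De Morgan direction (disjunction of negations to negated conjunction), which is intuitionistically derivable.
If \neg Q holds at a world then no accessible world forces Q, hence none forces Q \land P; likewise for \neg P.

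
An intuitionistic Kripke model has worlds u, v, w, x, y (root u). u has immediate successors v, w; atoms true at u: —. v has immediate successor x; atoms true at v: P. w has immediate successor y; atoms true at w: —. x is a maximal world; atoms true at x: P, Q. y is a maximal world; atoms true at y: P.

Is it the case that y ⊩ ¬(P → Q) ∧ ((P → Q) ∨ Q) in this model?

y ⊮ ¬(P → Q) ∧ ((P → Q) ∨ Q) since y fails (P → Q) ∨ Q.

No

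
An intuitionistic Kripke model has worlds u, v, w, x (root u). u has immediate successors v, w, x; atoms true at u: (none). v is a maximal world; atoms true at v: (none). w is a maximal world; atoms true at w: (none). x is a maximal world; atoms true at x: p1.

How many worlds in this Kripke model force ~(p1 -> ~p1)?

u: does not force it — u ||-/- ~(p1 -> ~p1) since v is accessible from u and v ||- p1 -> ~p1.
v: does not force it.
w: does not force it.
x: forces it.
Worlds forcing the formula: {x}.

1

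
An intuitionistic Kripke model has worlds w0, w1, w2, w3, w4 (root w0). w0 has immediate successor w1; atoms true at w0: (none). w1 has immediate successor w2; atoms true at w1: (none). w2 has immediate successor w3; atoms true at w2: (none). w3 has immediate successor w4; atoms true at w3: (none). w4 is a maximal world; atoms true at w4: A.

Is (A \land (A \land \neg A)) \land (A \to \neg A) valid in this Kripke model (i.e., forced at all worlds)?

No

Not every world: w0 \nVdash (A \land (A \land \neg A)) \land (A \to \neg A).
w0 \nVdash (A \land (A \land \neg A)) \land (A \to \neg A) since w0 fails A \land (A \land \neg A).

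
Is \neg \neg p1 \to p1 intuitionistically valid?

This is double-negation elimination, which is not intuitionistically valid.
A Kripke countermodel: worlds u0, u1; order generated by u0 \le u1; atoms true at each world — u0:{}; u1:{p1}.
u0 \nVdash \neg \neg p1 \to p1: already at u0 itself, u0 \Vdash \neg \neg p1 but u0 \nVdash p1.
u0 lacks atom p1, so u0 \nVdash p1.
So the root u0 does not force the formula.

No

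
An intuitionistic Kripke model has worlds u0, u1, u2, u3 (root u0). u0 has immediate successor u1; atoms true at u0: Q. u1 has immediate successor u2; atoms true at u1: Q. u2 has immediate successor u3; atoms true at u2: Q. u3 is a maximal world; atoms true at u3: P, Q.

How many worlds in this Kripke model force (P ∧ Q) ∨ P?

1

u0: does not force it — u0 ⊮ (P ∧ Q) ∨ P: neither disjunct is forced at u0.
u1: does not force it — u1 ⊮ (P ∧ Q) ∨ P: neither disjunct is forced at u1.
u2: does not force it — u2 ⊮ (P ∧ Q) ∨ P: neither disjunct is forced at u2.
u3: forces it.
Worlds forcing the formula: {u3}.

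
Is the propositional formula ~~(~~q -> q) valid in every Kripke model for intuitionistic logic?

Yes

This is the double negation of double-negation elimination, which is intuitionistically derivable.
By Glivenko's theorem the double negation of any classical propositional tautology is intuitionistically provable; ~~q -> q is classically a tautology.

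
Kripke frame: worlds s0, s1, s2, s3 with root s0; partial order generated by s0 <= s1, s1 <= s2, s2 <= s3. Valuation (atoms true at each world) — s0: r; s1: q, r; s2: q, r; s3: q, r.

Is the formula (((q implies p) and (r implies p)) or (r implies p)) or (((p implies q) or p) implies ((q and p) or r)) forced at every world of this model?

Yes

s0 forces (((q implies p) and (r implies p)) or (r implies p)) or (((p implies q) or p) implies ((q and p) or r)) via the disjunct ((p implies q) or p) implies ((q and p) or r).
Since the root s0 forces (((q implies p) and (r implies p)) or (r implies p)) or (((p implies q) or p) implies ((q and p) or r)) and forcing is persistent (monotone upward), every world forces it.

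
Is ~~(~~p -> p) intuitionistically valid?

Yes

This is the double negation of double-negation elimination, which is intuitionistically derivable.
By Glivenko's theorem the double negation of any classical propositional tautology is intuitionistically provable; ~~p -> p is classically a tautology.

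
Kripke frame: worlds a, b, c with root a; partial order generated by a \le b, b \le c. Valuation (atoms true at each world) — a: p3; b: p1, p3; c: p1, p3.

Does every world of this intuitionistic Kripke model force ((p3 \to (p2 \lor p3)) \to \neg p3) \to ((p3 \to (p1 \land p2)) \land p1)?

a \Vdash ((p3 \to (p2 \lor p3)) \to \neg p3) \to ((p3 \to (p1 \land p2)) \land p1) vacuously: no world accessible from a forces the antecedent (p3 \to (p2 \lor p3)) \to \neg p3.
Since the root a forces ((p3 \to (p2 \lor p3)) \to \neg p3) \to ((p3 \to (p1 \land p2)) \land p1) and forcing is persistent (monotone upward), every world forces it.

Yes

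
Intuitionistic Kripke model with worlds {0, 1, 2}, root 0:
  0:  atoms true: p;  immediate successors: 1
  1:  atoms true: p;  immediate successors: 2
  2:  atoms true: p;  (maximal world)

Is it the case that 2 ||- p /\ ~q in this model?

2 ||- p /\ ~q since 2 forces both conjuncts.

Yes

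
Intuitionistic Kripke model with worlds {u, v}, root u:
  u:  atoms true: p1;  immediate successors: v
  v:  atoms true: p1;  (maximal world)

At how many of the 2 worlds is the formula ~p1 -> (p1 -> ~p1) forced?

2

u: forces it.
v: forces it.
Worlds forcing the formula: {u, v}.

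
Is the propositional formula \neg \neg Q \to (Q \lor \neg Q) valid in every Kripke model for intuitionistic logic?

No

This is a variant of double-negation elimination (deriving excluded middle from double negation), which is not intuitionistically valid.
A Kripke countermodel: worlds u0, u1; order generated by u0 \le u1; atoms true at each world — u0:{}; u1:{Q}.
u0 \nVdash \neg \neg Q \to (Q \lor \neg Q): already at u0 itself, u0 \Vdash \neg \neg Q but u0 \nVdash Q \lor \neg Q.
u0 \nVdash Q \lor \neg Q: neither disjunct is forced at u0.
u0 lacks atom Q, so u0 \nVdash Q.
So the root u0 does not force the formula.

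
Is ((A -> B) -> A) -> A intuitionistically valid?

No

This is Peirce's law, which is not intuitionistically valid.
A Kripke countermodel: worlds u, v; order generated by u <= v; atoms true at each world — u:{}; v:{A}.
u ||-/- ((A -> B) -> A) -> A: already at u itself, u ||- (A -> B) -> A but u ||-/- A.
u lacks atom A, so u ||-/- A.
So the root u does not force the formula.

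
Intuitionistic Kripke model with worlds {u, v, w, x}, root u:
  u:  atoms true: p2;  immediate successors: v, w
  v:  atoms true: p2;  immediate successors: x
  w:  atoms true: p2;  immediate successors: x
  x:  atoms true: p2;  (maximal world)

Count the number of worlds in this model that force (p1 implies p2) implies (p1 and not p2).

0

u: does not force it — u does not force (p1 implies p2) implies (p1 and not p2): already at u itself, u forces p1 implies p2 but u does not force p1 and not p2.
v: does not force it.
w: does not force it.
x: does not force it.
Worlds forcing the formula: { }.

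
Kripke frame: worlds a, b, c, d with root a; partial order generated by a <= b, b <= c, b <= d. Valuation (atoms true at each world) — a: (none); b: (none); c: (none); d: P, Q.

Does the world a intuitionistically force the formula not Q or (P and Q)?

a does not force not Q or (P and Q): neither disjunct is forced at a.
a does not force not Q since d is accessible from a and d forces Q.

No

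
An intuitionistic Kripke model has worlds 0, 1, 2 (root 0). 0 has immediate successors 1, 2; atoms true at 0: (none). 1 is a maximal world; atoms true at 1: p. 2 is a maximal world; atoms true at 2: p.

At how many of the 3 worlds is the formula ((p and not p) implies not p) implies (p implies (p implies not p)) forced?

0

0: does not force it — 0 does not force ((p and not p) implies not p) implies (p implies (p implies not p)): already at 0 itself, 0 forces (p and not p) implies not p but 0 does not force p implies (p implies not p).
1: does not force it — 1 does not force ((p and not p) implies not p) implies (p implies (p implies not p)): already at 1 itself, 1 forces (p and not p) implies not p but 1 does not force p implies (p implies not p).
2: does not force it.
Worlds forcing the formula: { }.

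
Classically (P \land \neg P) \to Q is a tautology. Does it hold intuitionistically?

Yes

This is an instance of ex falso quodlibet, which is intuitionistically derivable.
No world can force both P and \neg P, so the antecedent P \land \neg P is never forced and the implication holds vacuously at every world.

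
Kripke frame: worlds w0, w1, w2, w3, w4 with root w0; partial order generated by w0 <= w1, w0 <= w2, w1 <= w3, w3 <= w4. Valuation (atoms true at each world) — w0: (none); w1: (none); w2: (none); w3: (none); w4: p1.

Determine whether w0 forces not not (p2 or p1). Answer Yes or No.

No

w0 does not force not not (p2 or p1) since w2 is accessible from w0 and w2 forces not (p2 or p1).
w2 forces not (p2 or p1): no world accessible from w2 forces p2 or p1.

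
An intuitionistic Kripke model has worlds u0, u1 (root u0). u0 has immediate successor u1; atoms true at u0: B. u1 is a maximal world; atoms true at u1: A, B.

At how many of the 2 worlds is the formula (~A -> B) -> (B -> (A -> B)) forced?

u0: forces it.
u1: forces it.
Worlds forcing the formula: {u0, u1}.

2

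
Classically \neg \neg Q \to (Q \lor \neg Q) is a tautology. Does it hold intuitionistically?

No

This is a variant of double-negation elimination (deriving excluded middle from double negation), which is not intuitionistically valid.
A Kripke countermodel: worlds u0, u1; order generated by u0 \le u1; atoms true at each world — u0:{}; u1:{Q}.
u0 \nVdash \neg \neg Q \to (Q \lor \neg Q): already at u0 itself, u0 \Vdash \neg \neg Q but u0 \nVdash Q \lor \neg Q.
u0 \nVdash Q \lor \neg Q: neither disjunct is forced at u0.
u0 lacks atom Q, so u0 \nVdash Q.
So the root u0 does not force the formula.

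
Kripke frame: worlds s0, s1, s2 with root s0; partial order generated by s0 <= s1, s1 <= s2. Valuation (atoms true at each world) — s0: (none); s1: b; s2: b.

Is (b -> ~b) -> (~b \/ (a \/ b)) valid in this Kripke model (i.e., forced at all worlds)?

s0 ||- (b -> ~b) -> (~b \/ (a \/ b)) vacuously: no world accessible from s0 forces the antecedent b -> ~b.
Since the root s0 forces (b -> ~b) -> (~b \/ (a \/ b)) and forcing is persistent (monotone upward), every world forces it.

Yes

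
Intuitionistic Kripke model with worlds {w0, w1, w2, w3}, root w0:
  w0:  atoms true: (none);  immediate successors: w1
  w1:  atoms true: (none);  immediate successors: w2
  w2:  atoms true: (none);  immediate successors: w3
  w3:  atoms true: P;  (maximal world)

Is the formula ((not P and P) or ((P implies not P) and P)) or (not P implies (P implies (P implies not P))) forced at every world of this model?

w0 forces ((not P and P) or ((P implies not P) and P)) or (not P implies (P implies (P implies not P))) via the disjunct not P implies (P implies (P implies not P)).
Since the root w0 forces ((not P and P) or ((P implies not P) and P)) or (not P implies (P implies (P implies not P))) and forcing is persistent (monotone upward), every world forces it.

Yes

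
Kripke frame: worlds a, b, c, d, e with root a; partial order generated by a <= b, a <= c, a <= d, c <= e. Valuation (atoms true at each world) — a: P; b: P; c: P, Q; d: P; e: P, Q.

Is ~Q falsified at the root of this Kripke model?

a ||-/- ~Q since c is accessible from a and c ||- Q.
So the root a does not force ~Q; the model is a countermodel.

Yes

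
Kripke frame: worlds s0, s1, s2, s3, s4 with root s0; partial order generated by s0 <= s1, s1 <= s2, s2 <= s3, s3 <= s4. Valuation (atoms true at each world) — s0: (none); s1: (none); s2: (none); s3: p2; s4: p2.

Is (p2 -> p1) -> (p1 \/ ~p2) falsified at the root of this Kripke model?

s0 ||- (p2 -> p1) -> (p1 \/ ~p2) vacuously: no world accessible from s0 forces the antecedent p2 -> p1.
So the root s0 forces (p2 -> p1) -> (p1 \/ ~p2); the model is not a countermodel.

No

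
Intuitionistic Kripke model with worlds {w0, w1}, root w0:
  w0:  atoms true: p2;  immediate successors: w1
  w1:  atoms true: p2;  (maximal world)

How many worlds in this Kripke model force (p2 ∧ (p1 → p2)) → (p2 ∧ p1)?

0

w0: does not force it — w0 ⊮ (p2 ∧ (p1 → p2)) → (p2 ∧ p1): already at w0 itself, w0 ⊩ p2 ∧ (p1 → p2) but w0 ⊮ p2 ∧ p1.
w1: does not force it — w1 ⊮ (p2 ∧ (p1 → p2)) → (p2 ∧ p1): already at w1 itself, w1 ⊩ p2 ∧ (p1 → p2) but w1 ⊮ p2 ∧ p1.
Worlds forcing the formula: { }.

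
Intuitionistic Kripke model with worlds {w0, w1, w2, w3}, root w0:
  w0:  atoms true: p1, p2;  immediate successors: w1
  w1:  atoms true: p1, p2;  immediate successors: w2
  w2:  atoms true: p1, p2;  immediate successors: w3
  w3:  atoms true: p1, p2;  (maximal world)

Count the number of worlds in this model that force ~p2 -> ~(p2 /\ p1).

4

w0: forces it.
w1: forces it.
w2: forces it.
w3: forces it.
Worlds forcing the formula: {w0, w1, w2, w3}.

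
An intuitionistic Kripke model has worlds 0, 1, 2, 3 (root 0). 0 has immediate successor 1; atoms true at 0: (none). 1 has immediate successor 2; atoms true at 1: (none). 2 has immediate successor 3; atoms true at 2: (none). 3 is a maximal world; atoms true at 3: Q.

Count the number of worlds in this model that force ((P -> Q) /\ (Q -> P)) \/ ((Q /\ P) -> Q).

4

0: forces it.
1: forces it.
2: forces it.
3: forces it.
Worlds forcing the formula: {0, 1, 2, 3}.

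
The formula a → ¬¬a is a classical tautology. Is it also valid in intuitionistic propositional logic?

Yes

This is double-negation introduction, which is intuitionistically derivable.
If a world forces a then every accessible world forces a (persistence), so none forces ¬a; hence ¬¬a.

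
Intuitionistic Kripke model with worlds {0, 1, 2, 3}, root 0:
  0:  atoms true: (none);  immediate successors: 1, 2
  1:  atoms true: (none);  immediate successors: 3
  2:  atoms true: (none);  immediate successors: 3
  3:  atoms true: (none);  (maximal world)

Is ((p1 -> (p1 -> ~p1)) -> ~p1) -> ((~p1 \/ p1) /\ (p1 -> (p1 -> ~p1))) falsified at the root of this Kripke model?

0 ||- ((p1 -> (p1 -> ~p1)) -> ~p1) -> ((~p1 \/ p1) /\ (p1 -> (p1 -> ~p1))): every world accessible from 0 that forces (p1 -> (p1 -> ~p1)) -> ~p1 (namely 0, 1, 2, 3) also forces (~p1 \/ p1) /\ (p1 -> (p1 -> ~p1)).
So the root 0 forces ((p1 -> (p1 -> ~p1)) -> ~p1) -> ((~p1 \/ p1) /\ (p1 -> (p1 -> ~p1))); the model is not a countermodel.

No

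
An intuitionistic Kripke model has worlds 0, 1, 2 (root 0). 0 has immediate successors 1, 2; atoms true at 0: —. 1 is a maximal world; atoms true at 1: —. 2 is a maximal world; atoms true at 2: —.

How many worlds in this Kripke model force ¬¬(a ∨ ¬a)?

0: forces it.
1: forces it.
2: forces it.
Worlds forcing the formula: {0, 1, 2}.

3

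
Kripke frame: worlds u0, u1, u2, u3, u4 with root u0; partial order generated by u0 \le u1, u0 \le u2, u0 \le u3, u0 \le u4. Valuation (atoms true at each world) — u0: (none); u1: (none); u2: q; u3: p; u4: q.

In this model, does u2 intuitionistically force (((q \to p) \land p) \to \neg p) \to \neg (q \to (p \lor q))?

No

u2 \nVdash (((q \to p) \land p) \to \neg p) \to \neg (q \to (p \lor q)): already at u2 itself, u2 \Vdash ((q \to p) \land p) \to \neg p but u2 \nVdash \neg (q \to (p \lor q)).
u2 \nVdash \neg (q \to (p \lor q)) since u2 is accessible from u2 and u2 \Vdash q \to (p \lor q).
u2 \Vdash q \to (p \lor q): every world accessible from u2 that forces q (namely u2) also forces p \lor q.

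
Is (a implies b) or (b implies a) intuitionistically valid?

This is the Gödel–Dummett linearity axiom, which is not intuitionistically valid.
A Kripke countermodel: worlds w0, w1, w2; order generated by w0 <= w1, w0 <= w2; atoms true at each world — w0:{}; w1:{a}; w2:{b}.
w0 does not force (a implies b) or (b implies a): neither disjunct is forced at w0.
w0 does not force a implies b: at the accessible world w1, w1 forces a but w1 does not force b.
w1 lacks atom b, so w1 does not force b.
So the root w0 does not force the formula.

No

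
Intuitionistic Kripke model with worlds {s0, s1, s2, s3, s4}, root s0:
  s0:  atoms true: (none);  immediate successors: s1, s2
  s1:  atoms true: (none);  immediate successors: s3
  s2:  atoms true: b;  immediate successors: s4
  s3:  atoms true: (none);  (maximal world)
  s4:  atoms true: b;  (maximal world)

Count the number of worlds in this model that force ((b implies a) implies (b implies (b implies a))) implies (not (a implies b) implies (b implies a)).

s0: forces it.
s1: forces it.
s2: forces it.
s3: forces it.
s4: forces it.
Worlds forcing the formula: {s0, s1, s2, s3, s4}.

5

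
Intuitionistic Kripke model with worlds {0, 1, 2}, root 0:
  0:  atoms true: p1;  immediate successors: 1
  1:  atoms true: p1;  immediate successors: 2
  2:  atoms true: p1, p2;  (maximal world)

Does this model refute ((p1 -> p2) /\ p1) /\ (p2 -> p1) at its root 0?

Yes

0 ||-/- ((p1 -> p2) /\ p1) /\ (p2 -> p1) since 0 fails (p1 -> p2) /\ p1.
So the root 0 does not force ((p1 -> p2) /\ p1) /\ (p2 -> p1); the model is a countermodel.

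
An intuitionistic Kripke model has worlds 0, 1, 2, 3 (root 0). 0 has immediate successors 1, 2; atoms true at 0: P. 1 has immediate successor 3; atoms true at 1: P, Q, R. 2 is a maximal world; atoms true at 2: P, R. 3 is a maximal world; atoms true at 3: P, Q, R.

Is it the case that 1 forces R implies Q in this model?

1 forces R implies Q: every world accessible from 1 that forces R (namely 1, 3) also forces Q.

Yes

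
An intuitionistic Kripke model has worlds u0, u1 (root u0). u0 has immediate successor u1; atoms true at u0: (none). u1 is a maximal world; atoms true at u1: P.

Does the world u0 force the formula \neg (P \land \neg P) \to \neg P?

u0 \nVdash \neg (P \land \neg P) \to \neg P: already at u0 itself, u0 \Vdash \neg (P \land \neg P) but u0 \nVdash \neg P.
u0 \nVdash \neg P since u1 is accessible from u0 and u1 \Vdash P.

No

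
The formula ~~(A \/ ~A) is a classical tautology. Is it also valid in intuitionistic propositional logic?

Yes

This is the double negation of excluded middle, which is intuitionistically derivable.
Assuming ~(A \/ ~A): from A we'd get A \/ ~A, so ~A; but then A \/ ~A again — contradiction. Hence ~~(A \/ ~A).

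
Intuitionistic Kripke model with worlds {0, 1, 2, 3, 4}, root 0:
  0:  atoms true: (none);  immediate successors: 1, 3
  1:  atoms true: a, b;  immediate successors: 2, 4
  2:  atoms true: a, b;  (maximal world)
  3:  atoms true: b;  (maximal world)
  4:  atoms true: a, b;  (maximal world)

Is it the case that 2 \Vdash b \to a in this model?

2 \Vdash b \to a: every world accessible from 2 that forces b (namely 2) also forces a.

Yes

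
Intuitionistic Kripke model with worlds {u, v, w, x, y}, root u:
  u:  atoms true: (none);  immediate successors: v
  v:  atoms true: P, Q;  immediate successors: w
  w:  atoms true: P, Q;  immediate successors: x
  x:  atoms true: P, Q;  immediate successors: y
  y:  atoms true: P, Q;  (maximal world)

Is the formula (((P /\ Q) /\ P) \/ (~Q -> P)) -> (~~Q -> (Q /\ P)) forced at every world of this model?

Not every world: u ||-/- (((P /\ Q) /\ P) \/ (~Q -> P)) -> (~~Q -> (Q /\ P)).
u ||-/- (((P /\ Q) /\ P) \/ (~Q -> P)) -> (~~Q -> (Q /\ P)): already at u itself, u ||- ((P /\ Q) /\ P) \/ (~Q -> P) but u ||-/- ~~Q -> (Q /\ P).
u ||-/- ~~Q -> (Q /\ P): already at u itself, u ||- ~~Q but u ||-/- Q /\ P.

No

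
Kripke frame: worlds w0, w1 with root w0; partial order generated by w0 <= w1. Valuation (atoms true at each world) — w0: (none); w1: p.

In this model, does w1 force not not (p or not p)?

w1 forces not not (p or not p): no world accessible from w1 forces not (p or not p).

Yes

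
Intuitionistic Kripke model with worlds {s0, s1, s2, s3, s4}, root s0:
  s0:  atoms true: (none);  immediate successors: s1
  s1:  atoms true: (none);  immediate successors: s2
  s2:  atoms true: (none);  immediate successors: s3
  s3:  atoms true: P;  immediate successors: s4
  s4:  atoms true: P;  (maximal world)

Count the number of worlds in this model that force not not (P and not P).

s0: does not force it — s0 does not force not not (P and not P) since s0 is accessible from s0 and s0 forces not (P and not P).
s1: does not force it — s1 does not force not not (P and not P) since s1 is accessible from s1 and s1 forces not (P and not P).
s2: does not force it.
s3: does not force it.
s4: does not force it.
Worlds forcing the formula: { }.

0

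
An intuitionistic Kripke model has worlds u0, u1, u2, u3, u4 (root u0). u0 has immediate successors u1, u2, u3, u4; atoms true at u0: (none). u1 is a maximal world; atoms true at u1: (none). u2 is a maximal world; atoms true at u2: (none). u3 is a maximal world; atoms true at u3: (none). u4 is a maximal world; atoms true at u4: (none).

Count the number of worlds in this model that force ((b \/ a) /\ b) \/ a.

u0: does not force it — u0 ||-/- ((b \/ a) /\ b) \/ a: neither disjunct is forced at u0.
u1: does not force it.
u2: does not force it.
u3: does not force it.
u4: does not force it.
Worlds forcing the formula: { }.

0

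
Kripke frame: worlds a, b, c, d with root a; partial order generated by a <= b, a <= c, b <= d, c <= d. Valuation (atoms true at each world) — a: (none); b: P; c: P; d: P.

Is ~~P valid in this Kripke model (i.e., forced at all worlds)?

Yes

a ||- ~~P: no world accessible from a forces ~P.
Since the root a forces ~~P and forcing is persistent (monotone upward), every world forces it.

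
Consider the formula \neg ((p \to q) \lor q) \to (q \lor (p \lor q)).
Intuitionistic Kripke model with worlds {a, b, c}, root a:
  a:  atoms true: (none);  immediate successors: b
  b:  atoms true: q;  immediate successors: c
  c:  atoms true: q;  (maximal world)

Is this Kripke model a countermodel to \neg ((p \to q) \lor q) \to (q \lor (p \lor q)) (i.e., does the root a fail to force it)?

No

a \Vdash \neg ((p \to q) \lor q) \to (q \lor (p \lor q)) vacuously: no world accessible from a forces the antecedent \neg ((p \to q) \lor q).
So the root a forces \neg ((p \to q) \lor q) \to (q \lor (p \lor q)); the model is not a countermodel.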